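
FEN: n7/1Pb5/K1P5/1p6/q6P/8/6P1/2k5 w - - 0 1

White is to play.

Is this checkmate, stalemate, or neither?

White to move; white king on a6.
In check: yes, from the black queen on a4.
King squares — a5: attacked by Qa4; b5: attacked by Qa4; b6: attacked by Bc7; a7: attacked by Qa4; b7: own pawn.
Legal moves for White: none.
In check with no legal moves → checkmate.

checkmate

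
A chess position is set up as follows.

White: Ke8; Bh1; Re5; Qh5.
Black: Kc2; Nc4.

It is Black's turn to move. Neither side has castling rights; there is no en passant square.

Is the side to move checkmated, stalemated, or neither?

Black to move; black king on c2.
In check: no.
Legal moves for Black: Nd6+, Nb6, Nxe5, Na5, Ne3, Na3, Nd2, Nb2, Kd3, Kc3, Kb3, Kd2, Kb2, Kc1, Kb1.
Black has 15 legal moves and is not in check → neither.

neither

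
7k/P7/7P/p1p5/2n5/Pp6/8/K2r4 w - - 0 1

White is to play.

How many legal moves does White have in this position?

White to move; king on a1.
In check: yes, from the black rook on d1.
Legal moves: none.
Count: 0.

0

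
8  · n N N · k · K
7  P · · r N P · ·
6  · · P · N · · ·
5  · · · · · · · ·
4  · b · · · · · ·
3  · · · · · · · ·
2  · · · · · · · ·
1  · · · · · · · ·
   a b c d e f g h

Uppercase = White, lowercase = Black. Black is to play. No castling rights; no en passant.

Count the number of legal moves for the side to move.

Black to move; king on f8.
In check: yes, from the white knight on e6.
Legal moves: none.
Count: 0.

0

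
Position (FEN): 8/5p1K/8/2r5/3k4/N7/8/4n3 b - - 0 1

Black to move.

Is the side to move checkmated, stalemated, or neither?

neither

Black to move; black king on d4.
In check: no.
Legal moves for Black include: Rc8, Rc7, Rc6, Rh5+, Rg5, Rf5, Re5, Rd5, Rb5, Ra5, Rc4, Rc3, Rc2, Rc1, Ke5, Kd5, Ke4, Ke3, ... (list truncated; more exist).
Black has legal moves and is not in check → neither.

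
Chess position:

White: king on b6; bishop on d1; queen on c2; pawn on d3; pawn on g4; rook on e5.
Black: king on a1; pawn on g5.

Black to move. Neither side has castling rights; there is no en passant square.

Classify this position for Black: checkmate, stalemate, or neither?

stalemate

Black to move; black king on a1.
In check: no.
King squares — b1: attacked by Qc2; a2: attacked by Qc2; b2: attacked by Qc2.
Legal moves for Black: none.
Not in check and no legal moves → stalemate.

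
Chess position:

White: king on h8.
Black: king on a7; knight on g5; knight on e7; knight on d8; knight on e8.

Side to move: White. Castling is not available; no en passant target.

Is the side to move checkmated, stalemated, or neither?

stalemate

White to move; white king on h8.
In check: no.
King squares — g7: attacked by Ne8; h7: attacked by Ng5; g8: attacked by Ne7.
Legal moves for White: none.
Not in check and no legal moves → stalemate.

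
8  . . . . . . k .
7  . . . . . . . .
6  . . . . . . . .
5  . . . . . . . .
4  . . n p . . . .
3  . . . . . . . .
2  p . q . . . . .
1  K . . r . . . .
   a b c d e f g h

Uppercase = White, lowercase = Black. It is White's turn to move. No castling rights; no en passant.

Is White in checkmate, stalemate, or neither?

White to move; white king on a1.
In check: yes, from the black rook on d1.
King squares — b1: attacked by Rd1; a2: attacked by Qc2; b2: attacked by Qc2.
Legal moves for White: none.
In check with no legal moves → checkmate.

checkmate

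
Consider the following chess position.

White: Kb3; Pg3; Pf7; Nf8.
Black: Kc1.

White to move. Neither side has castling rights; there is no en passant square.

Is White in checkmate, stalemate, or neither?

neither

White to move; white king on b3.
In check: no.
Legal moves for White: Nh7, Nd7, Ng6, Ne6, Kc4, Kb4, Ka4, Kc3, Ka3, Ka2, g4.
White has 11 legal moves and is not in check → neither.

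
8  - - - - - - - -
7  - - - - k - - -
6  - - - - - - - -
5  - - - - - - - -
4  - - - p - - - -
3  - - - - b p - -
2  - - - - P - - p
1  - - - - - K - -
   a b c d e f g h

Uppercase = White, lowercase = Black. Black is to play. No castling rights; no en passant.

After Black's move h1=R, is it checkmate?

After h1=R: white king on f1; in check: yes, from the black rook on h1.
King squares — e1: attacked by Rh1; g1: attacked by Rh1; e2: own pawn; f2: attacked by Be3; g2: attacked by Pf3.
White has no legal moves → checkmate.

yes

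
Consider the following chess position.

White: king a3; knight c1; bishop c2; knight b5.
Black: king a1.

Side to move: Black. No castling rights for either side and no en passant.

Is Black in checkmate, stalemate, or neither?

stalemate

Black to move; black king on a1.
In check: no.
King squares — b1: attacked by Bc2; a2: attacked by Nc1; b2: attacked by Ka3.
Legal moves for Black: none.
Not in check and no legal moves → stalemate.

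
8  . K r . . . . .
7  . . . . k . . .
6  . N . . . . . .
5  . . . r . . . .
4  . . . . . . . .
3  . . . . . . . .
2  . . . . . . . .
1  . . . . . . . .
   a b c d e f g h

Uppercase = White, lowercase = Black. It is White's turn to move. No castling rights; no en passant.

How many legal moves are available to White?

White to move; king on b8.
In check: yes, from the black rook on c8.
Legal moves: Kxc8, Kb7, Ka7, Nxc8+.
Count: 4.

4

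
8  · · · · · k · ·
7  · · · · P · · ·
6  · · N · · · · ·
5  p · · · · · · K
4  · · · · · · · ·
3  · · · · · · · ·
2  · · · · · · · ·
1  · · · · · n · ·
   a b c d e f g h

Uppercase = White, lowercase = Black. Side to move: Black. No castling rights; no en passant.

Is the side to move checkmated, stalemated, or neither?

neither

Black to move; black king on f8.
In check: yes, from the white pawn on e7.
Legal moves for Black: Kg8, Ke8, Kg7, Kf7.
Black is in check but has 4 legal moves → neither.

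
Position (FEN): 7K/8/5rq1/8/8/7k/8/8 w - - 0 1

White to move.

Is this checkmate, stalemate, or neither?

stalemate

White to move; white king on h8.
In check: no.
King squares — g7: attacked by Qg6; h7: attacked by Qg6; g8: attacked by Qg6.
Legal moves for White: none.
Not in check and no legal moves → stalemate.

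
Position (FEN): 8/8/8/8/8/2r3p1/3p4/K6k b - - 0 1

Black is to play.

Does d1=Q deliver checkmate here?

After d1=Q: white king on a1; in check: yes, from the black queen on d1.
White has 2 legal replies: Kb2, Ka2.
In check but a legal move exists → not checkmate.

no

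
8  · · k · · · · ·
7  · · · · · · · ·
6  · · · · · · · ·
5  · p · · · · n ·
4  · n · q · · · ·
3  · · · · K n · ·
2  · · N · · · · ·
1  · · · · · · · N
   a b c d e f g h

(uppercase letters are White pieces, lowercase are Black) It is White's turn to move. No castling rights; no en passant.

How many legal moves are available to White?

White to move; king on e3.
In check: yes, from the black queen on d4.
Legal moves: Ke2, Nxd4.
Count: 2.

2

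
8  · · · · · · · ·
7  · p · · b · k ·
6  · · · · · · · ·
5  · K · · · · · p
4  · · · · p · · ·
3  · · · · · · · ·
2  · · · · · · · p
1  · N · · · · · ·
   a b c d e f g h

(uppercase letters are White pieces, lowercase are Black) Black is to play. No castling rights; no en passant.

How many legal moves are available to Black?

24

Black to move; king on g7.
In check: no.
Legal moves: Kh8, Kg8, Kf8, Kh7, Kf7, Kh6, Kg6, Kf6, Bf8, Bd8, Bf6, Bd6, Bg5, Bc5, Bh4, Bb4, Ba3, b6, h4, e3, h1=Q, h1=R, h1=B, h1=N.
Count: 24.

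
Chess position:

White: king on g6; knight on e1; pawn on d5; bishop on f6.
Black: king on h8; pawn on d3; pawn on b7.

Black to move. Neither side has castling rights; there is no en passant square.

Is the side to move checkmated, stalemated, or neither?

Black to move; black king on h8.
In check: yes, from the white bishop on f6.
Legal moves for Black: Kg8.
Black is in check but has 1 legal move → neither.

neither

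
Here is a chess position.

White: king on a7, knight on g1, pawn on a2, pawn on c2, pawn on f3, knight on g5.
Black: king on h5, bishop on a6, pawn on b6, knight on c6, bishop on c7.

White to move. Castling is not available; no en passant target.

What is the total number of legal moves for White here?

2

White to move; king on a7.
In check: yes, from the black knight on c6.
Legal moves: Ka8, Kxa6.
Count: 2.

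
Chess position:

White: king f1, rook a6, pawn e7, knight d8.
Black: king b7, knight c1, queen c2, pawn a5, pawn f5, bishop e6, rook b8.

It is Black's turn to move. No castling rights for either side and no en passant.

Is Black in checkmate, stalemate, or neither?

neither

Black to move; black king on b7.
In check: yes, from the white knight on d8.
Legal moves for Black: Kc8, Kc7, Kxa6, Rxd8.
Black is in check but has 4 legal moves → neither.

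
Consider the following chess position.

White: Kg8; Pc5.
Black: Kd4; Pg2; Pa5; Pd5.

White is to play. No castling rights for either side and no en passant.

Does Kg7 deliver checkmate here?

After Kg7: black king on d4; in check: no.
Black is not in check, so this cannot be checkmate.

no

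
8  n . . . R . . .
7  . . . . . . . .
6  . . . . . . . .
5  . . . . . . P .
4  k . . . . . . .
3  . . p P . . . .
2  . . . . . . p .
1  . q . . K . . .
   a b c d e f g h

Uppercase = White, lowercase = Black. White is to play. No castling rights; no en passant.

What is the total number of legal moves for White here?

White to move; king on e1.
In check: yes, from the black queen on b1.
Legal moves: Kf2, Ke2.
Count: 2.

2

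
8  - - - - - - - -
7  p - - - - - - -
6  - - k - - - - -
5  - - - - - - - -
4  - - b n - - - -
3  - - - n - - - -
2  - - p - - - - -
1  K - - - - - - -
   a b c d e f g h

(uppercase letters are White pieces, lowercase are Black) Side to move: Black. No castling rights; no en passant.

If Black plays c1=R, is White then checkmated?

After c1=R: white king on a1; in check: yes, from the black rook on c1.
King squares — b1: attacked by Rc1; a2: attacked by Bc4; b2: attacked by Nd3.
White has no legal moves → checkmate.

yes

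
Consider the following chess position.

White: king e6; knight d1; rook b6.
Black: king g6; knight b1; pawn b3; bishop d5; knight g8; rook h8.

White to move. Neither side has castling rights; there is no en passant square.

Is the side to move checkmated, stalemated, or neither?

neither

White to move; white king on e6.
In check: yes, from the black bishop on d5.
King squares — d5: available; e5: available; f5: attacked by Kg6; d6: available; f6: attacked by Kg6; d7: available; e7: attacked by Ng8; f7: attacked by Bd5.
Legal moves for White: Kd7+, Kd6, Ke5+, Kxd5+.
White is in check but has 4 legal moves → neither.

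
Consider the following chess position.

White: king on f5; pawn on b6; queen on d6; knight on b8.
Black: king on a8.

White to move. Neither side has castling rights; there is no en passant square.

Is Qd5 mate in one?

no

After Qd5: black king on a8; in check: yes, from the white queen on d5.
Black has 1 legal reply: Kxb8.
In check but a legal move exists → not checkmate.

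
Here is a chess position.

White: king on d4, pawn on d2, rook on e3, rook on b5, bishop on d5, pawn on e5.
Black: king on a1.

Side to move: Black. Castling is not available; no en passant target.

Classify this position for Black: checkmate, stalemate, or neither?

Black to move; black king on a1.
In check: no.
King squares — b1: attacked by Rb5; a2: attacked by Bd5; b2: attacked by Rb5.
Legal moves for Black: none.
Not in check and no legal moves → stalemate.

stalemate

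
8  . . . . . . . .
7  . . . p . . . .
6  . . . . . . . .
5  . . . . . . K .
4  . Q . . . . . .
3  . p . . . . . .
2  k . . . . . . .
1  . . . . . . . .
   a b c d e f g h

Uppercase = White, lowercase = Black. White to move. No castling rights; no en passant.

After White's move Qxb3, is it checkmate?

no

After Qxb3: black king on a2; in check: yes, from the white queen on b3.
Black has 2 legal replies: Kxb3, Ka1.
In check but a legal move exists → not checkmate.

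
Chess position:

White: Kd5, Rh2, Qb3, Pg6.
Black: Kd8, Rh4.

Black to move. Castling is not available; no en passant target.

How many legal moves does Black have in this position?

18

Black to move; king on d8.
In check: no.
Legal moves: Ke8, Kc8, Ke7, Kd7, Kc7, Rh8, Rh7, Rh6, Rh5+, Rg4, Rf4, Re4, Rd4+, Rc4, Rb4, Ra4, Rh3, Rxh2.
Count: 18.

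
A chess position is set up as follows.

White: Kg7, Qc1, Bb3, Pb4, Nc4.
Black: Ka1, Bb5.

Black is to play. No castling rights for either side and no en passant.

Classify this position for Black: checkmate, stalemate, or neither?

checkmate

Black to move; black king on a1.
In check: yes, from the white queen on c1.
King squares — b1: attacked by Qc1; a2: attacked by Bb3; b2: attacked by Qc1.
Legal moves for Black: none.
In check with no legal moves → checkmate.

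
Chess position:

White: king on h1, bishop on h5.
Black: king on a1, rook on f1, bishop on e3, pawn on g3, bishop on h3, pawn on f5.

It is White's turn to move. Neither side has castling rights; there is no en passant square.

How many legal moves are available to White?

0

White to move; king on h1.
In check: yes, from the black rook on f1.
Legal moves: none.
Count: 0.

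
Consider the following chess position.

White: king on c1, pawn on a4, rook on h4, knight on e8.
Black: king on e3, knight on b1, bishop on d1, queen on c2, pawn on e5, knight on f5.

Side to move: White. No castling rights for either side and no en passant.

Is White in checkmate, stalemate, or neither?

White to move; white king on c1.
In check: yes, from the black queen on c2.
King squares — b1: attacked by Qc2; d1: attacked by Qc2; b2: attacked by Qc2; c2: attacked by Bd1; d2: attacked by Nb1.
Legal moves for White: none.
In check with no legal moves → checkmate.

checkmate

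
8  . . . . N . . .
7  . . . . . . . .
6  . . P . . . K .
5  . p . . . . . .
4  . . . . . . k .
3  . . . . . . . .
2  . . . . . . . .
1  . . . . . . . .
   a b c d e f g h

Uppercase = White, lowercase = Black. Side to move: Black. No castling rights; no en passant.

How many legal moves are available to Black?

Black to move; king on g4.
In check: no.
Legal moves: Kh4, Kf4, Kh3, Kg3, Kf3, b4.
Count: 6.

6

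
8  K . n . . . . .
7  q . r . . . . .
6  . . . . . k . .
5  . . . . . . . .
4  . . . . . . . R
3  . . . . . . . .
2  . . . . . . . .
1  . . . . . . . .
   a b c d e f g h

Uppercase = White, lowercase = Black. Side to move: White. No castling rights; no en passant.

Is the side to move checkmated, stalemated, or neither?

White to move; white king on a8.
In check: yes, from the black queen on a7.
King squares — a7: attacked by Rc7; b7: attacked by Qa7; b8: attacked by Qa7.
Legal moves for White: none.
In check with no legal moves → checkmate.

checkmate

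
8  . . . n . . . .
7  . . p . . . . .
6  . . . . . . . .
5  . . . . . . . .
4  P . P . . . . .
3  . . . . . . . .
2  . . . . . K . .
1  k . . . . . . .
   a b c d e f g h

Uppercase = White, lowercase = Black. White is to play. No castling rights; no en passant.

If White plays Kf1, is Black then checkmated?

no

After Kf1: black king on a1; in check: no.
Black is not in check, so this cannot be checkmate.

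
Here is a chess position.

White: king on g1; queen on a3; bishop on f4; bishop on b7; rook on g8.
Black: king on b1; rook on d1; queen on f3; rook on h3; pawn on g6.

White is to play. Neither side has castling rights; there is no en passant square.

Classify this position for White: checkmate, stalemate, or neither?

checkmate

White to move; white king on g1.
In check: yes, from the black rook on d1.
King squares — f1: attacked by Rd1; h1: attacked by Rd1; f2: attacked by Qf3; g2: attacked by Qf3; h2: attacked by Rh3.
Legal moves for White: none.
In check with no legal moves → checkmate.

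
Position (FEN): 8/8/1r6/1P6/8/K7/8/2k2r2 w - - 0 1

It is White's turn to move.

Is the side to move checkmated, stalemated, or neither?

neither

White to move; white king on a3.
In check: no.
Legal moves for White: Kb4, Ka4, Kb3, Ka2.
White has 4 legal moves and is not in check → neither.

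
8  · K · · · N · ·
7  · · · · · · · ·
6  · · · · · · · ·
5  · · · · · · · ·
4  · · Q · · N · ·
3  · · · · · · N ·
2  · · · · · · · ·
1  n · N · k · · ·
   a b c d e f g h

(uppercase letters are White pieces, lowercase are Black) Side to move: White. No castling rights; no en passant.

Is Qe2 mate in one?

After Qe2: black king on e1; in check: yes, from the white queen on e2.
King squares — d1: attacked by Qe2; f1: attacked by Qe2; d2: attacked by Qe2; e2: attacked by Nc1; f2: attacked by Qe2.
Black has no legal moves → checkmate.

yes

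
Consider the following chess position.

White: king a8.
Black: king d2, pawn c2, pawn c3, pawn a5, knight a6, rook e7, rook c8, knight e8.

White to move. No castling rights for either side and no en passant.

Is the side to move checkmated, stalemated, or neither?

White to move; white king on a8.
In check: yes, from the black rook on c8.
King squares — a7: attacked by Re7; b7: attacked by Re7; b8: attacked by Na6.
Legal moves for White: none.
In check with no legal moves → checkmate.

checkmate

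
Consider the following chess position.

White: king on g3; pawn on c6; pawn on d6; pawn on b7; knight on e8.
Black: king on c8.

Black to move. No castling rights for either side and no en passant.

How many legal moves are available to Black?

2

Black to move; king on c8.
In check: yes, from the white pawn on b7.
Legal moves: Kd8, Kb8.
Count: 2.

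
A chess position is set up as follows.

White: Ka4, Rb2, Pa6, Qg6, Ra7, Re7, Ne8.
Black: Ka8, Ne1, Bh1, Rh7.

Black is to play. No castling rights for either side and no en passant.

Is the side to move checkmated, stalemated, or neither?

checkmate

Black to move; black king on a8.
In check: yes, from the white rook on a7.
King squares — a7: attacked by Re7; b7: attacked by Rb2; b8: attacked by Rb2.
Legal moves for Black: none.
In check with no legal moves → checkmate.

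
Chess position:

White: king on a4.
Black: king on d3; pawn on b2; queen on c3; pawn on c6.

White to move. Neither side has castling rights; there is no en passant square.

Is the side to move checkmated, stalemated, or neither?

stalemate

White to move; white king on a4.
In check: no.
King squares — a3: attacked by Qc3; b3: attacked by Qc3; b4: attacked by Qc3; a5: attacked by Qc3; b5: attacked by Pc6.
Legal moves for White: none.
Not in check and no legal moves → stalemate.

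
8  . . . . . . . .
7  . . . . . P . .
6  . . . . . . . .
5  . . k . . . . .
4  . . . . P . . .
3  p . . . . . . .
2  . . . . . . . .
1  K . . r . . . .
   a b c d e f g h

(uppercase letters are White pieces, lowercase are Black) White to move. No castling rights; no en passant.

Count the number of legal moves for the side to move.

1

White to move; king on a1.
In check: yes, from the black rook on d1.
Legal moves: Ka2.
Count: 1.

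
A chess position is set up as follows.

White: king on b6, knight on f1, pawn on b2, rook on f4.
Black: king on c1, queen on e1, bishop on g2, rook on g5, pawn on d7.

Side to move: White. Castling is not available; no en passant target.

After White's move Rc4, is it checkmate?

After Rc4: black king on c1; in check: yes, from the white rook on c4.
Black has 4 legal replies: Kxb2, Kd1, Kb1, Qc3.
In check but a legal move exists → not checkmate.

no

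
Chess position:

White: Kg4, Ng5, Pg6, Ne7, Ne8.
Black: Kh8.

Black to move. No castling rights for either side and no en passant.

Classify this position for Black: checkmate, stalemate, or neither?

Black to move; black king on h8.
In check: no.
King squares — g7: attacked by Ne8; h7: attacked by Ng5; g8: attacked by Ne7.
Legal moves for Black: none.
Not in check and no legal moves → stalemate.

stalemate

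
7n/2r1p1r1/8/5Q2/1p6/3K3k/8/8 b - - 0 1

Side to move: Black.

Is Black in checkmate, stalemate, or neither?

Black to move; black king on h3.
In check: yes, from the white queen on f5.
Legal moves for Black: Kh4, Kg3, Kh2, Kg2, Rg4.
Black is in check but has 5 legal moves → neither.

neither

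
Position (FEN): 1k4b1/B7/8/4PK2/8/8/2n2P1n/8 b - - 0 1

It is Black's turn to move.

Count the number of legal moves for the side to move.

Black to move; king on b8.
In check: yes, from the white bishop on a7.
Legal moves: Kc8, Ka8, Kc7, Kb7, Kxa7.
Count: 5.

5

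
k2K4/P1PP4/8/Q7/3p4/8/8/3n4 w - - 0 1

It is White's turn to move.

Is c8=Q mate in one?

yes

After c8=Q: black king on a8; in check: yes, from the white queen on c8.
King squares — a7: attacked by Qa5; b7: attacked by Qc8; b8: attacked by Pa7.
Black has no legal moves → checkmate.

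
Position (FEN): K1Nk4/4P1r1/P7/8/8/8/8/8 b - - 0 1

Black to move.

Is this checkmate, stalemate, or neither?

neither

Black to move; black king on d8.
In check: yes, from the white pawn on e7.
King squares — c7: available; d7: available; e7: attacked by Nc8; c8: available; e8: available.
Legal moves for Black: Ke8, Kxc8, Kd7, Kc7, Rxe7.
Black is in check but has 5 legal moves → neither.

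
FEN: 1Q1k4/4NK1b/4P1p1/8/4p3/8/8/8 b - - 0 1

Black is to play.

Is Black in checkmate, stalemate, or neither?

Black to move; black king on d8.
In check: yes, from the white queen on b8.
King squares — c7: attacked by Qb8; d7: attacked by Pe6; e7: attacked by Kf7; c8: attacked by Ne7; e8: attacked by Kf7.
Legal moves for Black: none.
In check with no legal moves → checkmate.

checkmate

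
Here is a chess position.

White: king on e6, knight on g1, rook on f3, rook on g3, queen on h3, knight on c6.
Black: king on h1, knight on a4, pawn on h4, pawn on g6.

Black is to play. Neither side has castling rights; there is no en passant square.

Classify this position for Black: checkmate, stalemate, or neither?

checkmate

Black to move; black king on h1.
In check: yes, from the white queen on h3.
King squares — g1: attacked by Rg3; g2: attacked by Rg3; h2: attacked by Qh3.
Legal moves for Black: none.
In check with no legal moves → checkmate.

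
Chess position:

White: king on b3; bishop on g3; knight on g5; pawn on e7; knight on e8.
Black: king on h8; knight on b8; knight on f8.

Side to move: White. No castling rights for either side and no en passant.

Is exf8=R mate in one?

yes

After exf8=R: black king on h8; in check: yes, from the white rook on f8.
King squares — g7: attacked by Ne8; h7: attacked by Ng5; g8: attacked by Rf8.
Black has no legal moves → checkmate.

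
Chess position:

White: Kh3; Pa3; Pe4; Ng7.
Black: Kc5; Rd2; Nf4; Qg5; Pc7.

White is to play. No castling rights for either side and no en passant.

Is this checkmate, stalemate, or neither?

checkmate

White to move; white king on h3.
In check: yes, from the black knight on f4.
King squares — g2: attacked by Rd2; h2: attacked by Rd2; g3: attacked by Qg5; g4: attacked by Qg5; h4: attacked by Qg5.
Legal moves for White: none.
In check with no legal moves → checkmate.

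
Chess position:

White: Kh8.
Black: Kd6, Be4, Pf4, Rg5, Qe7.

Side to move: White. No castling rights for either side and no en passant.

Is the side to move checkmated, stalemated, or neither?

White to move; white king on h8.
In check: no.
King squares — g7: attacked by Rg5; h7: attacked by Be4; g8: attacked by Rg5.
Legal moves for White: none.
Not in check and no legal moves → stalemate.

stalemate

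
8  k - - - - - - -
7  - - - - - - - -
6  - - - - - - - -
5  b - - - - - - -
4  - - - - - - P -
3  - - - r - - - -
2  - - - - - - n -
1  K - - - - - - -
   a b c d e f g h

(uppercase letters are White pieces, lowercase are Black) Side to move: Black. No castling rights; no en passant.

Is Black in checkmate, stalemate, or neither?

Black to move; black king on a8.
In check: no.
Legal moves for Black include: Kb8, Kb7, Ka7, Bd8, Bc7, Bb6, Bb4, Bc3+, Bd2, Be1, Rd8, Rd7, Rd6, Rd5, Rd4, Rh3, Rg3, Rf3, ... (list truncated; more exist).
Black has legal moves and is not in check → neither.

neither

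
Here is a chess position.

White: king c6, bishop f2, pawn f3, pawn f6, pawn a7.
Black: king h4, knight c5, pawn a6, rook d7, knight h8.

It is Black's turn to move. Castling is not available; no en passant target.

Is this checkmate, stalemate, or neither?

Black to move; black king on h4.
In check: yes, from the white bishop on f2.
Legal moves for Black: Kh5, Kg5, Kh3.
Black is in check but has 3 legal moves → neither.

neither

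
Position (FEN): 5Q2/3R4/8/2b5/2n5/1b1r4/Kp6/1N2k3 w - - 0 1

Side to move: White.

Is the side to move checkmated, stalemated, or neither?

checkmate

White to move; white king on a2.
In check: yes, from the black bishop on b3.
King squares — a1: attacked by Pb2; b1: own knight; b2: attacked by Nc4; a3: attacked by Nc4; b3: attacked by Rd3.
Legal moves for White: none.
In check with no legal moves → checkmate.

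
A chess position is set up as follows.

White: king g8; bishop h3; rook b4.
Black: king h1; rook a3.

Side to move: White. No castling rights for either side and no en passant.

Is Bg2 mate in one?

no

After Bg2: black king on h1; in check: yes, from the white bishop on g2.
Black has 3 legal replies: Kh2, Kxg2, Kg1.
In check but a legal move exists → not checkmate.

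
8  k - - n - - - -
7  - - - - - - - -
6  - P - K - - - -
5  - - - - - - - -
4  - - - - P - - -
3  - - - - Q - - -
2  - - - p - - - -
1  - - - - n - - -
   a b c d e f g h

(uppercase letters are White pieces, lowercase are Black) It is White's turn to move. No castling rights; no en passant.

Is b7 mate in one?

After b7: black king on a8; in check: yes, from the white pawn on b7.
Black has 3 legal replies: Kb8, Kxb7, Nxb7+.
In check but a legal move exists → not checkmate.

no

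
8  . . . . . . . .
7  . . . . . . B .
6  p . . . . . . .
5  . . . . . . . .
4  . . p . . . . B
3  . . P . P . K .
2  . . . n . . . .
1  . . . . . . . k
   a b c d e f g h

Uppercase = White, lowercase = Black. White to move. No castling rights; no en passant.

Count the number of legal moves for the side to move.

White to move; king on g3.
In check: no.
Legal moves: Bh8, Bf8, Bh6, Bgf6, Be5, Bd4, Bd8, Be7, Bhf6, Bg5, Kg4, Kf4, Kh3, Kf2, e4.
Count: 15.

15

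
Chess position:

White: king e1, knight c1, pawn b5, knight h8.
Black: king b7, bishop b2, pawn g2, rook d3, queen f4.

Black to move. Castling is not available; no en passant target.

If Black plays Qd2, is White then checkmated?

yes

After Qd2: white king on e1; in check: yes, from the black queen on d2.
King squares — d1: attacked by Qd2; f1: attacked by Pg2; d2: attacked by Rd3; e2: attacked by Qd2; f2: attacked by Qd2.
White has no legal moves → checkmate.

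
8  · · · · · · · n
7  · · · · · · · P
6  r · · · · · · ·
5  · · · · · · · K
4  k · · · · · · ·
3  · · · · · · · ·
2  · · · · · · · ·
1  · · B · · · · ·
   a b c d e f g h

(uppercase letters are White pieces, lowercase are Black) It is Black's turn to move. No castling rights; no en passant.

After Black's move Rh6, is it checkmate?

After Rh6: white king on h5; in check: yes, from the black rook on h6.
White has 4 legal replies: Kxh6, Kg5, Kg4, Bxh6.
In check but a legal move exists → not checkmate.

no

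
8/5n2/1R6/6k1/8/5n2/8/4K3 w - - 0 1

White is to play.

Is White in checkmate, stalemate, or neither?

White to move; white king on e1.
In check: yes, from the black knight on f3.
Legal moves for White: Kf2, Ke2, Kf1, Kd1.
White is in check but has 4 legal moves → neither.

neither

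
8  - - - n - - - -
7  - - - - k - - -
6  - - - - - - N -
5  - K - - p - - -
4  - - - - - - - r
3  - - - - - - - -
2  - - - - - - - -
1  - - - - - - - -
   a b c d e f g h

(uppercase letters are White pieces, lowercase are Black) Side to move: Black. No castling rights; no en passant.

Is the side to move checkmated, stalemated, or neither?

neither

Black to move; black king on e7.
In check: yes, from the white knight on g6.
King squares — d6: available; e6: available; f6: available; d7: available; f7: available; d8: own knight; e8: available; f8: attacked by Ng6.
Legal moves for Black: Ke8, Kf7, Kd7, Kf6, Ke6, Kd6.
Black is in check but has 6 legal moves → neither.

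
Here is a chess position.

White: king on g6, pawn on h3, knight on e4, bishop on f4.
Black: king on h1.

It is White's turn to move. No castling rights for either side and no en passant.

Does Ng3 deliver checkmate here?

After Ng3: black king on h1; in check: yes, from the white knight on g3.
Black has 3 legal replies: Kh2, Kg2, Kg1.
In check but a legal move exists → not checkmate.

no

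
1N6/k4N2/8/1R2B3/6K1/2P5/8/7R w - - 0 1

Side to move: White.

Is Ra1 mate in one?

yes

After Ra1: black king on a7; in check: yes, from the white rook on a1.
King squares — a6: attacked by Ra1; b6: attacked by Rb5; b7: attacked by Rb5; a8: attacked by Ra1; b8: attacked by Rb5.
Black has no legal moves → checkmate.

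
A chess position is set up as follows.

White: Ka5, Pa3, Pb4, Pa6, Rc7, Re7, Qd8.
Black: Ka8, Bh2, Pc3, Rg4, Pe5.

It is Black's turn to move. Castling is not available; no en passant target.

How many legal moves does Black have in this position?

Black to move; king on a8.
In check: yes, from the white queen on d8.
Legal moves: none.
Count: 0.

0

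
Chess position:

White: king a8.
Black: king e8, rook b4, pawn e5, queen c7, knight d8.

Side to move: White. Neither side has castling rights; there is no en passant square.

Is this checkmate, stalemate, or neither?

stalemate

White to move; white king on a8.
In check: no.
King squares — a7: attacked by Qc7; b7: attacked by Rb4; b8: attacked by Rb4.
Legal moves for White: none.
Not in check and no legal moves → stalemate.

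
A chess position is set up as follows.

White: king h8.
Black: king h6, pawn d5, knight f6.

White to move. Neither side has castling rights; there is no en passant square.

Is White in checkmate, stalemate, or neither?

stalemate

White to move; white king on h8.
In check: no.
King squares — g7: attacked by Kh6; h7: attacked by Nf6; g8: attacked by Nf6.
Legal moves for White: none.
Not in check and no legal moves → stalemate.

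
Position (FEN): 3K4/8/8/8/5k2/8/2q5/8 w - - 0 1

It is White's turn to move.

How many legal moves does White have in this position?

3

White to move; king on d8.
In check: no.
Legal moves: Ke8, Ke7, Kd7.
Count: 3.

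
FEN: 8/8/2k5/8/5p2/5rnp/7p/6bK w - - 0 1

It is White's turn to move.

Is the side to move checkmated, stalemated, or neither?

checkmate

White to move; white king on h1.
In check: yes, from the black knight on g3.
King squares — g1: attacked by Ph2; g2: attacked by Ph3; h2: attacked by Bg1.
Legal moves for White: none.
In check with no legal moves → checkmate.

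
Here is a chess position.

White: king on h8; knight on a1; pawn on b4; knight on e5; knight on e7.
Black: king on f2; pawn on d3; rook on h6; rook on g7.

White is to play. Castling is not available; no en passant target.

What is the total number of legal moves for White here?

White to move; king on h8.
In check: yes, from the black rook on h6.
Legal moves: Kxg7.
Count: 1.

1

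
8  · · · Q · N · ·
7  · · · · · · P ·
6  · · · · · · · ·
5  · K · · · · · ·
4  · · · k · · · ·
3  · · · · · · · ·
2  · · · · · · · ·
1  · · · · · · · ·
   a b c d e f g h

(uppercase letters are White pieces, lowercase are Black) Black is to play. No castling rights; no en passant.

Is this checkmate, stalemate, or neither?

neither

Black to move; black king on d4.
In check: yes, from the white queen on d8.
Legal moves for Black: Ke5, Ke4, Ke3, Kc3.
Black is in check but has 4 legal moves → neither.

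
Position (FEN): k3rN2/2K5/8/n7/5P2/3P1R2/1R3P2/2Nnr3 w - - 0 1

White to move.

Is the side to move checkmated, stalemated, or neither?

White to move; white king on c7.
In check: no.
Legal moves for White include: Nh7, Nd7, Ng6, Ne6, Kd7, Kd6, Kb6, Rh3, Rg3, Re3, Rb8+, Rb7, Rb6, Rb5, Rb4, Rb3, Re2, Rd2, ... (list truncated; more exist).
White has legal moves and is not in check → neither.

neither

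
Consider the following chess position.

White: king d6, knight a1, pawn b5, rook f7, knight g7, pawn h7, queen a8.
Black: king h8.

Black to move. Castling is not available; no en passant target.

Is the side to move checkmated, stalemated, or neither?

neither

Black to move; black king on h8.
In check: yes, from the white queen on a8.
King squares — g7: attacked by Rf7; h7: available; g8: attacked by Ph7.
Legal moves for Black: Kxh7.
Black is in check but has 1 legal move → neither.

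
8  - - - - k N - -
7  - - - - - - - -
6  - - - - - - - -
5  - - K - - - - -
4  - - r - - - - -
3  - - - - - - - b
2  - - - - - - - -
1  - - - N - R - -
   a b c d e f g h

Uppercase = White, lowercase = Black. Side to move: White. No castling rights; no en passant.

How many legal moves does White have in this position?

5

White to move; king on c5.
In check: yes, from the black rook on c4.
Legal moves: Kd6, Kb6, Kd5, Kb5, Kxc4.
Count: 5.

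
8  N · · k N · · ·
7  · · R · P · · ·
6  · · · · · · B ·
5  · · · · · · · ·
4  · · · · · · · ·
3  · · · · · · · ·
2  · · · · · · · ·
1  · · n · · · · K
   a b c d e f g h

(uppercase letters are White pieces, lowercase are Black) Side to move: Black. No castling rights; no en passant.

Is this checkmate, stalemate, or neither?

checkmate

Black to move; black king on d8.
In check: yes, from the white pawn on e7.
King squares — c7: attacked by Na8; d7: attacked by Rc7; e7: attacked by Rc7; c8: attacked by Rc7; e8: attacked by Bg6.
Legal moves for Black: none.
In check with no legal moves → checkmate.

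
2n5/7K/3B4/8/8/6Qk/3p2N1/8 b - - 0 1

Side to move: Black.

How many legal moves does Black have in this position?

0

Black to move; king on h3.
In check: yes, from the white queen on g3.
Legal moves: none.
Count: 0.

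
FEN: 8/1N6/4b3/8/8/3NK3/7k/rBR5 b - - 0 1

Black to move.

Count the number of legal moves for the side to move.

22

Black to move; king on h2.
In check: no.
Legal moves: Bg8, Bc8, Bf7, Bd7, Bf5, Bd5, Bg4, Bc4, Bh3, Bb3, Ba2, Kh3, Kg3, Kg2, Ra8, Ra7, Ra6, Ra5, Ra4, Ra3, Ra2, Rxb1.
Count: 22.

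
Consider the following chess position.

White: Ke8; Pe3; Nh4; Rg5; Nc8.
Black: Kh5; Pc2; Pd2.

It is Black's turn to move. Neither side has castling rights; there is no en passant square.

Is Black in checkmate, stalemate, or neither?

Black to move; black king on h5.
In check: yes, from the white rook on g5.
King squares — g4: attacked by Rg5; h4: available; g5: available; g6: attacked by Nh4; h6: available.
Legal moves for Black: Kh6, Kxg5, Kxh4.
Black is in check but has 3 legal moves → neither.

neither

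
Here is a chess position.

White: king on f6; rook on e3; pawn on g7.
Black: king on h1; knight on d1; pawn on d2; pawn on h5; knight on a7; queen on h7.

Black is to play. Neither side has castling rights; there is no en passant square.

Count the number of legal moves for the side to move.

21

Black to move; king on h1.
In check: no.
Legal moves: Qh8, Qg8, Qxg7+, Qh6+, Qg6+, Qf5+, Qe4, Qd3, Qc2, Qb1, Nc8, Nc6, Nb5, Kh2, Kg2, Kg1, Nxe3, Nc3, Nf2, Nb2, h4.
Count: 21.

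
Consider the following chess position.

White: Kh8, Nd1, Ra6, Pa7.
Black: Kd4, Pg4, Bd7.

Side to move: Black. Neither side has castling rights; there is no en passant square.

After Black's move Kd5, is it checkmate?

no

After Kd5: white king on h8; in check: no.
White is not in check, so this cannot be checkmate.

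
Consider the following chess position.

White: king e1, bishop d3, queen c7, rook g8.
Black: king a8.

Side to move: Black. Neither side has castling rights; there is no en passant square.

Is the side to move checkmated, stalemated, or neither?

Black to move; black king on a8.
In check: yes, from the white rook on g8.
King squares — a7: attacked by Qc7; b7: attacked by Qc7; b8: attacked by Qc7.
Legal moves for Black: none.
In check with no legal moves → checkmate.

checkmate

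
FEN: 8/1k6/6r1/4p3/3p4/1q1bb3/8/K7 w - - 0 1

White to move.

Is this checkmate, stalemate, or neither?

White to move; white king on a1.
In check: no.
King squares — b1: attacked by Qb3; a2: attacked by Qb3; b2: attacked by Qb3.
Legal moves for White: none.
Not in check and no legal moves → stalemate.

stalemate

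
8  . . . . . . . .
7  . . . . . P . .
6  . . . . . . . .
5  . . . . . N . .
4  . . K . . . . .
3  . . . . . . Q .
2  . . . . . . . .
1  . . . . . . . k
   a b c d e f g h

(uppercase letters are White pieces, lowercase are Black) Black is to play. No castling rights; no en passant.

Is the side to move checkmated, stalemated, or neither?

Black to move; black king on h1.
In check: no.
King squares — g1: attacked by Qg3; g2: attacked by Qg3; h2: attacked by Qg3.
Legal moves for Black: none.
Not in check and no legal moves → stalemate.

stalemate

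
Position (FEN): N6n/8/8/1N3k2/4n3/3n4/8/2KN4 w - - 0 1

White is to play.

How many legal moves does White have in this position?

White to move; king on c1.
In check: yes, from the black knight on d3.
Legal moves: Kc2, Kb1.
Count: 2.

2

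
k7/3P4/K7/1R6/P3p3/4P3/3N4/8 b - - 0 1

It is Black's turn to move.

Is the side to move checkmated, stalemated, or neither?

Black to move; black king on a8.
In check: no.
King squares — a7: attacked by Ka6; b7: attacked by Rb5; b8: attacked by Rb5.
Legal moves for Black: none.
Not in check and no legal moves → stalemate.

stalemate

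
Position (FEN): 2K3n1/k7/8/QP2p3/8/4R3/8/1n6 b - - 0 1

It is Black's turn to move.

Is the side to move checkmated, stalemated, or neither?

Black to move; black king on a7.
In check: yes, from the white queen on a5.
King squares — a6: attacked by Qa5; b6: attacked by Qa5; b7: attacked by Kc8; a8: attacked by Qa5; b8: attacked by Kc8.
Legal moves for Black: none.
In check with no legal moves → checkmate.

checkmate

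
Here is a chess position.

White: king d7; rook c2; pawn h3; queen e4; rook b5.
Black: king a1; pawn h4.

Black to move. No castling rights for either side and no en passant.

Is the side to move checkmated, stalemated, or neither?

stalemate

Black to move; black king on a1.
In check: no.
King squares — b1: attacked by Rb5; a2: attacked by Rc2; b2: attacked by Rc2.
Legal moves for Black: none.
Not in check and no legal moves → stalemate.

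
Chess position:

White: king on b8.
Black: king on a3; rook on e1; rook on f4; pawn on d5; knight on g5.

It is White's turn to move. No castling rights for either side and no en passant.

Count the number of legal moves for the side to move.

5

White to move; king on b8.
In check: no.
Legal moves: Kc8, Ka8, Kc7, Kb7, Ka7.
Count: 5.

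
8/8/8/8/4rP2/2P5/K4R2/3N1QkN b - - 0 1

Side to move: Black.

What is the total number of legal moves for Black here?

Black to move; king on g1.
In check: yes, from the white queen on f1.
Legal moves: none.
Count: 0.

0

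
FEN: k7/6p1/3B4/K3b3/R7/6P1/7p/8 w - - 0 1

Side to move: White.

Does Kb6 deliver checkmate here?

After Kb6: black king on a8; in check: yes, from the white rook on a4.
King squares — a7: attacked by Ra4; b7: attacked by Kb6; b8: attacked by Bd6.
Black has no legal moves → checkmate.

yes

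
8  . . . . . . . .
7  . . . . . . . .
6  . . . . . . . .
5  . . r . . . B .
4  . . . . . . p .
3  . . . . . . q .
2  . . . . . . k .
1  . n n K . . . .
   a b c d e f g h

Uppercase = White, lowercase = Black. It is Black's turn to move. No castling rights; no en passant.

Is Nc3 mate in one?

no

After Nc3: white king on d1; in check: yes, from the black knight on c3.
White has 3 legal replies: Kd2, Kc2, Kxc1.
In check but a legal move exists → not checkmate.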